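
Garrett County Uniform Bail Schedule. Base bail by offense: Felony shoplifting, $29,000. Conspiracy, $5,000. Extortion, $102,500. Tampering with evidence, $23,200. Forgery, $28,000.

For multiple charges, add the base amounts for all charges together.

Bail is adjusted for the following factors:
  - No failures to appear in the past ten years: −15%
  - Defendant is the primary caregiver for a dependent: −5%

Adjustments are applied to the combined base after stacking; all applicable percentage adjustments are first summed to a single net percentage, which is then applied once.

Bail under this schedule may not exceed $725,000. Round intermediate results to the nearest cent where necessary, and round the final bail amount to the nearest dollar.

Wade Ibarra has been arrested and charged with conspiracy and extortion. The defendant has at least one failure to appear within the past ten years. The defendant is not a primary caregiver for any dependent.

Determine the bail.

$107,500

Base amounts from the schedule: conspiracy $5,000; extortion $102,500.
Stacking rule: sum of all bases. $5,000 + $102,500 = $107,500.
No adjustment factors apply to this defendant.
$107,500 is within the $725,000 maximum.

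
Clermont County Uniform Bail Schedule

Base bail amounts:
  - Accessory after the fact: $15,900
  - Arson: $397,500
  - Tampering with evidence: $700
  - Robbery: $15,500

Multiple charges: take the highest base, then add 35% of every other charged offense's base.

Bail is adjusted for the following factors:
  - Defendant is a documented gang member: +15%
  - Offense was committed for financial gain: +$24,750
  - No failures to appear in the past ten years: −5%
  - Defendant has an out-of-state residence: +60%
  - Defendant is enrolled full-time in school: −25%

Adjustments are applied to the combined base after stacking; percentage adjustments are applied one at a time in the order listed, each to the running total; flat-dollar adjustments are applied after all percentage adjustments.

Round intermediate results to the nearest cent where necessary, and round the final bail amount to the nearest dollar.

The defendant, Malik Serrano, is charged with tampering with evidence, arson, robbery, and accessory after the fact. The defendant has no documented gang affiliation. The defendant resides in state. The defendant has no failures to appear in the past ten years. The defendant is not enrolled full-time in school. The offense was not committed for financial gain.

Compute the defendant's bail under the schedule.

Base amounts from the schedule: tampering with evidence $700; arson $397,500; robbery $15,500; accessory after the fact $15,900.
Stacking rule: highest base plus 35% of each additional charge. Highest is arson at $397,500. Additional: $700 × 35% = $245; $15,500 × 35% = $5,425; $15,900 × 35% = $5,565. Combined base = $397,500 + $11,235 = $408,735.
No failures to appear in the past ten years (−5%): $408,735 × 0.95 = $388,298.25.
Rounded to the nearest dollar: $388,298.

$388,298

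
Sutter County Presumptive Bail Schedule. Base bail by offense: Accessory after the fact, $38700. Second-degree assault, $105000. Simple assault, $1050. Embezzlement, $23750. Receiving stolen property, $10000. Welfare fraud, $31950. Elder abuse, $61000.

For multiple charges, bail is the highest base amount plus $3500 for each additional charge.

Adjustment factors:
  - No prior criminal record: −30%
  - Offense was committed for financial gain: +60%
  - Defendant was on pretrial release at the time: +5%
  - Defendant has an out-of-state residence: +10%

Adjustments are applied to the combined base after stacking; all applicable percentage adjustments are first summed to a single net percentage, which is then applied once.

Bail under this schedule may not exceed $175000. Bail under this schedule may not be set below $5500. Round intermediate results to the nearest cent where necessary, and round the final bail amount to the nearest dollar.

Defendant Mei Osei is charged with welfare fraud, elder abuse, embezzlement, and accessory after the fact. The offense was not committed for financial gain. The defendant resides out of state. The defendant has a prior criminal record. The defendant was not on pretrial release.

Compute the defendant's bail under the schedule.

$78650

Base amounts from the schedule: welfare fraud $31950; elder abuse $61000; embezzlement $23750; accessory after the fact $38700.
Stacking rule: highest base plus $3500 per additional charge. Highest is elder abuse at $61000; 3 additional charges → +$10500. Combined base = $71500.
Defendant has an out-of-state residence (+10%): $71500 × 1.1 = $78650.
$78650 is within the $175000 maximum.
$78650 is at or above the $5500 minimum.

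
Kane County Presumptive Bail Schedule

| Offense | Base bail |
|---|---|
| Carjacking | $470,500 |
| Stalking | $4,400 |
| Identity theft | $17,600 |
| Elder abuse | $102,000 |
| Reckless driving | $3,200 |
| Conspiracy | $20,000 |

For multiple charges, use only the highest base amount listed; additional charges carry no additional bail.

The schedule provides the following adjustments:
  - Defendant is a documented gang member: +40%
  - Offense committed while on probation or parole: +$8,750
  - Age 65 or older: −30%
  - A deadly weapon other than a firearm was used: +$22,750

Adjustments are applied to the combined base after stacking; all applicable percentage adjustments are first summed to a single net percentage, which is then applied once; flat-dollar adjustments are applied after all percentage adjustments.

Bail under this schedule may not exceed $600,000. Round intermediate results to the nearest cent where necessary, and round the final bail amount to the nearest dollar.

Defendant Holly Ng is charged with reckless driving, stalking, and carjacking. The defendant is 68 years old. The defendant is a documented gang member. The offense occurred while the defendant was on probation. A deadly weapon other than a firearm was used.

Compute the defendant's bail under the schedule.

$549,050

Base amounts from the schedule: reckless driving $3,200; stalking $4,400; carjacking $470,500.
Stacking rule: use the highest base only. Highest is carjacking at $470,500. Combined base = $470,500.
Net percentage adjustment: +40% −30% = +10%. $470,500 × 1.1 = $517,550.
Offense committed while on probation or parole (+$8,750 flat): $517,550 + $8,750 = $526,300.
A deadly weapon other than a firearm was used (+$22,750 flat): $526,300 + $22,750 = $549,050.
$549,050 is within the $600,000 maximum.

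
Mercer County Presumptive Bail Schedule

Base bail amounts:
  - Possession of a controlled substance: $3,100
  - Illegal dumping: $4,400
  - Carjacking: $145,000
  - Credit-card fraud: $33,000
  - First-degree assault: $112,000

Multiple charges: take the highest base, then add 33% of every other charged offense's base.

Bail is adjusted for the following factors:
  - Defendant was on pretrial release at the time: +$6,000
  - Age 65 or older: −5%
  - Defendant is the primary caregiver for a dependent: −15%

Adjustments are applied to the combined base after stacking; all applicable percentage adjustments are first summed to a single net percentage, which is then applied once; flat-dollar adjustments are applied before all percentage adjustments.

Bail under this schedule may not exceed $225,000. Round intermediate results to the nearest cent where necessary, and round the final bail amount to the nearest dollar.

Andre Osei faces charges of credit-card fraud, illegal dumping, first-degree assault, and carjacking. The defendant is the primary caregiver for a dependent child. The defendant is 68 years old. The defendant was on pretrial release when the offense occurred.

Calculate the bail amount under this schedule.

Base amounts from the schedule: credit-card fraud $33,000; illegal dumping $4,400; first-degree assault $112,000; carjacking $145,000.
Stacking rule: highest base plus 33% of each additional charge. Highest is carjacking at $145,000. Additional: $33,000 × 33% = $10,890; $4,400 × 33% = $1,452; $112,000 × 33% = $36,960. Combined base = $145,000 + $49,302 = $194,302.
Defendant was on pretrial release at the time (+$6,000 flat): $194,302 + $6,000 = $200,302.
Net percentage adjustment: −5% −15% = −20%. $200,302 × 0.8 = $160,241.60.
$160,241.60 is within the $225,000 maximum.
Rounded to the nearest dollar: $160,242.

$160,242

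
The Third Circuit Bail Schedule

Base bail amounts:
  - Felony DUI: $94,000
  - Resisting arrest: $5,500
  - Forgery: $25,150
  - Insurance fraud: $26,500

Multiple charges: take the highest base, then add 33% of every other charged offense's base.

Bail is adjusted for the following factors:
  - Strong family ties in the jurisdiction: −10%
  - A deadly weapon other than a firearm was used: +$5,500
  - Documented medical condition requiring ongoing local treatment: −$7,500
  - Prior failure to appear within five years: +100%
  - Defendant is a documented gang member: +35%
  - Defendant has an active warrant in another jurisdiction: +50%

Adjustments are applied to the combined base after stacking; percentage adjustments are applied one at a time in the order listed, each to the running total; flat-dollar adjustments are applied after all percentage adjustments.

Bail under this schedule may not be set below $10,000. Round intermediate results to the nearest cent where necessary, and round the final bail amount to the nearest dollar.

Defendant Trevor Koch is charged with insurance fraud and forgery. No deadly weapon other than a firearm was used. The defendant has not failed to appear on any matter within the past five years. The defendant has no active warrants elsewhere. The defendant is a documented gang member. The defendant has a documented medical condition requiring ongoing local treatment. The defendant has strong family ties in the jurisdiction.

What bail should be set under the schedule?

$34,781

Base amounts from the schedule: insurance fraud $26,500; forgery $25,150.
Stacking rule: highest base plus 33% of each additional charge. Highest is insurance fraud at $26,500. Additional: $25,150 × 33% = $8,299.50. Combined base = $26,500 + $8,299.50 = $34,799.50.
Strong family ties in the jurisdiction (−10%): $34,799.50 × 0.9 = $31,319.55.
Defendant is a documented gang member (+35%): $31,319.55 × 1.35 = $42,281.39.
Documented medical condition requiring ongoing local treatment (−$7,500 flat): $42,281.39 − $7,500 = $34,781.39.
$34,781.39 is at or above the $10,000 minimum.
Rounded to the nearest dollar: $34,781.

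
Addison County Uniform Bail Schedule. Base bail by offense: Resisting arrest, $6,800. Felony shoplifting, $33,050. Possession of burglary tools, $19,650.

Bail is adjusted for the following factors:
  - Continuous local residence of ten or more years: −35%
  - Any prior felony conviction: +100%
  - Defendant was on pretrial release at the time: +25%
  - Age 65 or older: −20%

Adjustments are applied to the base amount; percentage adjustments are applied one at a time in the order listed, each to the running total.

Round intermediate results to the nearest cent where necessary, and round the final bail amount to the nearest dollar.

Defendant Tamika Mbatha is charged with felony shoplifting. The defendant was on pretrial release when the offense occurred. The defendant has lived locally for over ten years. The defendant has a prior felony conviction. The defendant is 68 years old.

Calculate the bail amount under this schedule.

Base amounts from the schedule: felony shoplifting $33,050.
Single charge. Combined base = $33,050.
Continuous local residence of ten or more years (−35%): $33,050 × 0.65 = $21,482.50.
Any prior felony conviction (+100%): $21,482.50 × 2 = $42,965.
Defendant was on pretrial release at the time (+25%): $42,965 × 1.25 = $53,706.25.
Age 65 or older (−20%): $53,706.25 × 0.8 = $42,965.

$42,965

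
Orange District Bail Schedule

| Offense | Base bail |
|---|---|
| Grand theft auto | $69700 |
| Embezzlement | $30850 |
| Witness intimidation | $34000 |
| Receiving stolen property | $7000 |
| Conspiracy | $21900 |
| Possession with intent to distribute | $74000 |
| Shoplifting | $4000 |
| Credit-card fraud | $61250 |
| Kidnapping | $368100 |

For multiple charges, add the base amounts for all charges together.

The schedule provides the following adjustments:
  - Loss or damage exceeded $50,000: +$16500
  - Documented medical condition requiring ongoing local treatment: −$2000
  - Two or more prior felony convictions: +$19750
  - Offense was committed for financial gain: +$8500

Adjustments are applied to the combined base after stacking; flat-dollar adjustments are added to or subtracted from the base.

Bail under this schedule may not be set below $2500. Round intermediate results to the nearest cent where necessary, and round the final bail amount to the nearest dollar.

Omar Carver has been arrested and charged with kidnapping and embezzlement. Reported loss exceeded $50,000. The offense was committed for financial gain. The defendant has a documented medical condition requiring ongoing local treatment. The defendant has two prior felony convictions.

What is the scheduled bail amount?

Base amounts from the schedule: kidnapping $368100; embezzlement $30850.
Stacking rule: sum of all bases. $368100 + $30850 = $398950.
Loss or damage exceeded $50,000 (+$16500 flat): $398950 + $16500 = $415450.
Documented medical condition requiring ongoing local treatment (−$2000 flat): $415450 − $2000 = $413450.
Two or more prior felony convictions (+$19750 flat): $413450 + $19750 = $433200.
Offense was committed for financial gain (+$8500 flat): $433200 + $8500 = $441700.
$441700 is at or above the $2500 minimum.

$441700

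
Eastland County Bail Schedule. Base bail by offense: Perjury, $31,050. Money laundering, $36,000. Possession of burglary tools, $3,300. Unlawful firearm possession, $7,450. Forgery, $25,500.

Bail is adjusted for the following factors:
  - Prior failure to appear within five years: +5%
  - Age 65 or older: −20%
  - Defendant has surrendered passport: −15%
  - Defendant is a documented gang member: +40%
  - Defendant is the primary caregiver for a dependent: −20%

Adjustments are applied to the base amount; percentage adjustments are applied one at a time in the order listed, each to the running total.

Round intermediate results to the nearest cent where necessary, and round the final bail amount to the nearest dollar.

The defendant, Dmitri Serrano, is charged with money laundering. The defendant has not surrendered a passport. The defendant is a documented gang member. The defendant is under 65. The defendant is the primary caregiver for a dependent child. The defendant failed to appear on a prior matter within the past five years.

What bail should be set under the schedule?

$42,336

Base amounts from the schedule: money laundering $36,000.
Single charge. Combined base = $36,000.
Prior failure to appear within five years (+5%): $36,000 × 1.05 = $37,800.
Defendant is a documented gang member (+40%): $37,800 × 1.4 = $52,920.
Defendant is the primary caregiver for a dependent (−20%): $52,920 × 0.8 = $42,336.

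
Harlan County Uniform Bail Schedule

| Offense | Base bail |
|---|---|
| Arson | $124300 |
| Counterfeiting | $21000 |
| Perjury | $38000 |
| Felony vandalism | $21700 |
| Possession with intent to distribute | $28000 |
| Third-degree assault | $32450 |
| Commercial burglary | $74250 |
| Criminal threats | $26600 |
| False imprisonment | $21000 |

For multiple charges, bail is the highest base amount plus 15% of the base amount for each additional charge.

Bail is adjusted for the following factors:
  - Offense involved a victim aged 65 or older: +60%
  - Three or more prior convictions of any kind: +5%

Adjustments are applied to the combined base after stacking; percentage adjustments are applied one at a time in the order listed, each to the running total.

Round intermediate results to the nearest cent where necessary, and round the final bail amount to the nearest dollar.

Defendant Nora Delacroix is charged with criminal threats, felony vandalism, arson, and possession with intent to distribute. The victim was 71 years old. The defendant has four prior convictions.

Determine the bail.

Base amounts from the schedule: criminal threats $26600; felony vandalism $21700; arson $124300; possession with intent to distribute $28000.
Stacking rule: highest base plus 15% of each additional charge. Highest is arson at $124300. Additional: $26600 × 15% = $3990; $21700 × 15% = $3255; $28000 × 15% = $4200. Combined base = $124300 + $11445 = $135745.
Offense involved a victim aged 65 or older (+60%): $135745 × 1.6 = $217192.
Three or more prior convictions of any kind (+5%): $217192 × 1.05 = $228051.60.
Rounded to the nearest dollar: $228052.

$228052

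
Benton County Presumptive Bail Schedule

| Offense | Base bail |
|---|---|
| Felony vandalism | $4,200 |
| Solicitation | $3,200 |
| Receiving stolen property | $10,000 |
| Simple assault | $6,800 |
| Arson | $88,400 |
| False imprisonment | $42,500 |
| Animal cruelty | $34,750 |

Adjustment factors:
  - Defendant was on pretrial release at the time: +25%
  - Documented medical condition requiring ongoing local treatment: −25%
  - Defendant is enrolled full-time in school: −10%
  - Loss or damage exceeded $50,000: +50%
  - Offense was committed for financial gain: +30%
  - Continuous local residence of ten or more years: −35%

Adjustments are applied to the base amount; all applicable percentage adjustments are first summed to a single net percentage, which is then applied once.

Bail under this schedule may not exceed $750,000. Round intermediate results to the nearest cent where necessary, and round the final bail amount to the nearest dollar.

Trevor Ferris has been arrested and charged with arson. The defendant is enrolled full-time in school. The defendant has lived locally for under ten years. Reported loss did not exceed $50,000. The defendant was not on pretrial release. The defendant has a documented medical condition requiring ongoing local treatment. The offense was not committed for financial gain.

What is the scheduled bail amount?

Base amounts from the schedule: arson $88,400.
Single charge. Combined base = $88,400.
Net percentage adjustment: −25% −10% = −35%. $88,400 × 0.65 = $57,460.
$57,460 is within the $750,000 maximum.

$57,460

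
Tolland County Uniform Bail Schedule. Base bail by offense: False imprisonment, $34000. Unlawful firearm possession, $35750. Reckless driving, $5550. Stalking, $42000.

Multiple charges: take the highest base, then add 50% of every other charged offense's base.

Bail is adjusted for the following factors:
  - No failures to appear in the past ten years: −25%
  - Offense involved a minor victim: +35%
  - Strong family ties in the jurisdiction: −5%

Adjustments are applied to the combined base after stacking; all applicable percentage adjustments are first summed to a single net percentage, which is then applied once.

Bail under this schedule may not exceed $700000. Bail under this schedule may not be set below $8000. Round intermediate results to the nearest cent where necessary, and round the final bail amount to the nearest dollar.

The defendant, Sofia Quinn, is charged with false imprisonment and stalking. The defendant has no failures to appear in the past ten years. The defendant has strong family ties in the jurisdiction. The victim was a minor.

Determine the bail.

$61950

Base amounts from the schedule: false imprisonment $34000; stalking $42000.
Stacking rule: highest base plus 50% of each additional charge. Highest is stalking at $42000. Additional: $34000 × 50% = $17000. Combined base = $42000 + $17000 = $59000.
Net percentage adjustment: −25% +35% −5% = +5%. $59000 × 1.05 = $61950.
$61950 is within the $700000 maximum.
$61950 is at or above the $8000 minimum.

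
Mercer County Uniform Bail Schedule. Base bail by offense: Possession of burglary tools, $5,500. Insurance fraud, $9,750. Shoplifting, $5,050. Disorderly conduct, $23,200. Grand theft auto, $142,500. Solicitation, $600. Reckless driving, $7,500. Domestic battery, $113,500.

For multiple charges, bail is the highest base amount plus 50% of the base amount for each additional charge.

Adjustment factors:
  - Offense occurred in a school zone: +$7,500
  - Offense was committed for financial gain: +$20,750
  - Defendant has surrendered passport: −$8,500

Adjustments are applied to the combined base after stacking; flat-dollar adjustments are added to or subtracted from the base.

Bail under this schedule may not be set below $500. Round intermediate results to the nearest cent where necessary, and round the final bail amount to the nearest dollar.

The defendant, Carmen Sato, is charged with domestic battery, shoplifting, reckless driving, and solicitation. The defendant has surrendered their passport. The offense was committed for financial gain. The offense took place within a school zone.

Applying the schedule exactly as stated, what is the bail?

Base amounts from the schedule: domestic battery $113,500; shoplifting $5,050; reckless driving $7,500; solicitation $600.
Stacking rule: highest base plus 50% of each additional charge. Highest is domestic battery at $113,500. Additional: $5,050 × 50% = $2,525; $7,500 × 50% = $3,750; $600 × 50% = $300. Combined base = $113,500 + $6,575 = $120,075.
Offense occurred in a school zone (+$7,500 flat): $120,075 + $7,500 = $127,575.
Offense was committed for financial gain (+$20,750 flat): $127,575 + $20,750 = $148,325.
Defendant has surrendered passport (−$8,500 flat): $148,325 − $8,500 = $139,825.
$139,825 is at or above the $500 minimum.

$139,825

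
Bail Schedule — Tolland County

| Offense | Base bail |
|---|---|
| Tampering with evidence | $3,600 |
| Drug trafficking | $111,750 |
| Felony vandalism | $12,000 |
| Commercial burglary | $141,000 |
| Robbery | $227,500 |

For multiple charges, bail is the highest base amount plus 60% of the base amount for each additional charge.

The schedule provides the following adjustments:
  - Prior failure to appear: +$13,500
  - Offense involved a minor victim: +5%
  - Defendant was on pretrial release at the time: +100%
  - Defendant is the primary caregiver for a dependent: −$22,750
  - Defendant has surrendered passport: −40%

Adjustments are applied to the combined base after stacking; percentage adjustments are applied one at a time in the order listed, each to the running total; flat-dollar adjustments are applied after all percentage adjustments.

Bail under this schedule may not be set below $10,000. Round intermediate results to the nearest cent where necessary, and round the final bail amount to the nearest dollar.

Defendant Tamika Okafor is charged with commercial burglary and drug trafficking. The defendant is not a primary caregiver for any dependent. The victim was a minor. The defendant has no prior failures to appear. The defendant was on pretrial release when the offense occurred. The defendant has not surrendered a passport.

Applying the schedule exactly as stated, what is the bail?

Base amounts from the schedule: commercial burglary $141,000; drug trafficking $111,750.
Stacking rule: highest base plus 60% of each additional charge. Highest is commercial burglary at $141,000. Additional: $111,750 × 60% = $67,050. Combined base = $141,000 + $67,050 = $208,050.
Offense involved a minor victim (+5%): $208,050 × 1.05 = $218,452.50.
Defendant was on pretrial release at the time (+100%): $218,452.50 × 2 = $436,905.
$436,905 is at or above the $10,000 minimum.

$436,905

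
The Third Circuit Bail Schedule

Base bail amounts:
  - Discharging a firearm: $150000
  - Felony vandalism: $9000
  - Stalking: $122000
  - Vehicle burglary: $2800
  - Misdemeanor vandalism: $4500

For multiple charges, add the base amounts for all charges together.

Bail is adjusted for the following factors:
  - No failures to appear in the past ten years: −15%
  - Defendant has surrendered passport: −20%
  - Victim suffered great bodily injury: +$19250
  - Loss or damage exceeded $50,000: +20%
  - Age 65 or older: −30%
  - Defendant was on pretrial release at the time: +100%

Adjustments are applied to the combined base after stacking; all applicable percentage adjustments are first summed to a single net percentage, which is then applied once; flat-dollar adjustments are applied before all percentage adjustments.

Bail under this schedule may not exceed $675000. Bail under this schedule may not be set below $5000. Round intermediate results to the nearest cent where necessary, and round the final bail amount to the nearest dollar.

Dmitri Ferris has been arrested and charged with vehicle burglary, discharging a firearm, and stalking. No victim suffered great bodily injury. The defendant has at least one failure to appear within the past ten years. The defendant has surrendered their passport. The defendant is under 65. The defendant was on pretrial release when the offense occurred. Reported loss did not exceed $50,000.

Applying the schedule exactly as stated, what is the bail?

$494640

Base amounts from the schedule: vehicle burglary $2800; discharging a firearm $150000; stalking $122000.
Stacking rule: sum of all bases. $2800 + $150000 + $122000 = $274800.
Net percentage adjustment: −20% +100% = +80%. $274800 × 1.8 = $494640.
$494640 is within the $675000 maximum.
$494640 is at or above the $5000 minimum.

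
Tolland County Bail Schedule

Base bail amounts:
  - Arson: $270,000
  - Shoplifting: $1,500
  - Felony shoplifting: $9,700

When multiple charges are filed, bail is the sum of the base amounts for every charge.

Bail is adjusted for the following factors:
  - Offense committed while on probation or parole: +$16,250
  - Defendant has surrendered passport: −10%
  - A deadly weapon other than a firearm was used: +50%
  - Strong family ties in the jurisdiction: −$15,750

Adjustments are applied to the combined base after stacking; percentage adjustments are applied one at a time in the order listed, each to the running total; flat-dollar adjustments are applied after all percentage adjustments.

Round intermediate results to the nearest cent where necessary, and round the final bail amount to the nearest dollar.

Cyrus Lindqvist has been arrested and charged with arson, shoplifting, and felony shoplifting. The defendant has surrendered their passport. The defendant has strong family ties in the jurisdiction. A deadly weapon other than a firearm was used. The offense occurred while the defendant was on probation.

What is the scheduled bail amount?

Base amounts from the schedule: arson $270,000; shoplifting $1,500; felony shoplifting $9,700.
Stacking rule: sum of all bases. $270,000 + $1,500 + $9,700 = $281,200.
Defendant has surrendered passport (−10%): $281,200 × 0.9 = $253,080.
A deadly weapon other than a firearm was used (+50%): $253,080 × 1.5 = $379,620.
Offense committed while on probation or parole (+$16,250 flat): $379,620 + $16,250 = $395,870.
Strong family ties in the jurisdiction (−$15,750 flat): $395,870 − $15,750 = $380,120.

$380,120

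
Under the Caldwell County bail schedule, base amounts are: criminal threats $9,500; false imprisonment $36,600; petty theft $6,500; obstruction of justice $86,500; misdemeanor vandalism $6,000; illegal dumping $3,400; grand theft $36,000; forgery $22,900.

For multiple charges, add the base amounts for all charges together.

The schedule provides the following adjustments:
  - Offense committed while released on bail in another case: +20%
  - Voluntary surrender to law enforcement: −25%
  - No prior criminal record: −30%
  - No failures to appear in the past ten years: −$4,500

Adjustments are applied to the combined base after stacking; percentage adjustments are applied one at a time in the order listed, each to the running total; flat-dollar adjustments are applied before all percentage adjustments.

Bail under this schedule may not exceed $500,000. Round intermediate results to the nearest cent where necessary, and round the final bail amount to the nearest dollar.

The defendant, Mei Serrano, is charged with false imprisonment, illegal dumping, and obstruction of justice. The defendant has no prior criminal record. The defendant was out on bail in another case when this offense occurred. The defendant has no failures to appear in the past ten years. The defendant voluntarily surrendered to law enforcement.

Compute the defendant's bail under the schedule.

$76,860

Base amounts from the schedule: false imprisonment $36,600; illegal dumping $3,400; obstruction of justice $86,500.
Stacking rule: sum of all bases. $36,600 + $3,400 + $86,500 = $126,500.
No failures to appear in the past ten years (−$4,500 flat): $126,500 − $4,500 = $122,000.
Offense committed while released on bail in another case (+20%): $122,000 × 1.2 = $146,400.
Voluntary surrender to law enforcement (−25%): $146,400 × 0.75 = $109,800.
No prior criminal record (−30%): $109,800 × 0.7 = $76,860.
$76,860 is within the $500,000 maximum.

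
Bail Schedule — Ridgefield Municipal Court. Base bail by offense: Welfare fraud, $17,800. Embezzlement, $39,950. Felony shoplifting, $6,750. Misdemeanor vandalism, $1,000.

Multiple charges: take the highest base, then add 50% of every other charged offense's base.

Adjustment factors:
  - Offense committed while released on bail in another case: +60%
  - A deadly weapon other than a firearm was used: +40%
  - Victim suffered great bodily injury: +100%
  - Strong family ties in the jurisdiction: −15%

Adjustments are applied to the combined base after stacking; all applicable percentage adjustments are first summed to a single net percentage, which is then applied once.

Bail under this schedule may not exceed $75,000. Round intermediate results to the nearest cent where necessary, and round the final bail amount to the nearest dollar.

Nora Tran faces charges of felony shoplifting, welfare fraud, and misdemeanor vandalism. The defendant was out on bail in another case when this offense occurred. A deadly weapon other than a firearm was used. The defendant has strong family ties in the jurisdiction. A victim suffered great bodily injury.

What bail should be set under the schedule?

Base amounts from the schedule: felony shoplifting $6,750; welfare fraud $17,800; misdemeanor vandalism $1,000.
Stacking rule: highest base plus 50% of each additional charge. Highest is welfare fraud at $17,800. Additional: $6,750 × 50% = $3,375; $1,000 × 50% = $500. Combined base = $17,800 + $3,875 = $21,675.
Net percentage adjustment: +60% +40% +100% −15% = +185%. $21,675 × 2.85 = $61,773.75.
$61,773.75 is within the $75,000 maximum.
Rounded to the nearest dollar: $61,774.

$61,774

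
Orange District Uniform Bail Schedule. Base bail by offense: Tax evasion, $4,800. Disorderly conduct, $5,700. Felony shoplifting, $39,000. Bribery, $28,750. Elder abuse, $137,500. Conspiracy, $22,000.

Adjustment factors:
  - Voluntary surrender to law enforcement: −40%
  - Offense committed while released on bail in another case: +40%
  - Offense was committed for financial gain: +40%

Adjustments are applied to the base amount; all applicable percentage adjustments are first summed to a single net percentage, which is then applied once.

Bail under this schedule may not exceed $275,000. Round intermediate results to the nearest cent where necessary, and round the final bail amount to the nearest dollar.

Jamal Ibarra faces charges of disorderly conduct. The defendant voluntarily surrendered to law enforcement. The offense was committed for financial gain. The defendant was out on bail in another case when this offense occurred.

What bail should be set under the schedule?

Base amounts from the schedule: disorderly conduct $5,700.
Single charge. Combined base = $5,700.
Net percentage adjustment: −40% +40% +40% = +40%. $5,700 × 1.4 = $7,980.
$7,980 is within the $275,000 maximum.

$7,980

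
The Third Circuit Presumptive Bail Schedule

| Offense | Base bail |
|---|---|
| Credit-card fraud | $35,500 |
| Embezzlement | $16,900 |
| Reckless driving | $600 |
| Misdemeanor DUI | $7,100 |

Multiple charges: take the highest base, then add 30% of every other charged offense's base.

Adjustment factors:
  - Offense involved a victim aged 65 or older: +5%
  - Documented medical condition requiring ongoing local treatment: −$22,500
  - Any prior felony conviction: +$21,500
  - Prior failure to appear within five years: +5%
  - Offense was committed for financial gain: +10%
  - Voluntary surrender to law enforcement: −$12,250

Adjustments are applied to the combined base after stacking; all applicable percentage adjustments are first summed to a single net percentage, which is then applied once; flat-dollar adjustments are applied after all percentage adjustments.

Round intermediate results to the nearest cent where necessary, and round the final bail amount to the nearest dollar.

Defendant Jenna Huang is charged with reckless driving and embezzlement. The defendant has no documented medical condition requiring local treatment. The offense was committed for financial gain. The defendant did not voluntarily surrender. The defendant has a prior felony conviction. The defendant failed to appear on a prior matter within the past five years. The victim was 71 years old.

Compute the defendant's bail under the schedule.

$41,996

Base amounts from the schedule: reckless driving $600; embezzlement $16,900.
Stacking rule: highest base plus 30% of each additional charge. Highest is embezzlement at $16,900. Additional: $600 × 30% = $180. Combined base = $16,900 + $180 = $17,080.
Net percentage adjustment: +5% +5% +10% = +20%. $17,080 × 1.2 = $20,496.
Any prior felony conviction (+$21,500 flat): $20,496 + $21,500 = $41,996.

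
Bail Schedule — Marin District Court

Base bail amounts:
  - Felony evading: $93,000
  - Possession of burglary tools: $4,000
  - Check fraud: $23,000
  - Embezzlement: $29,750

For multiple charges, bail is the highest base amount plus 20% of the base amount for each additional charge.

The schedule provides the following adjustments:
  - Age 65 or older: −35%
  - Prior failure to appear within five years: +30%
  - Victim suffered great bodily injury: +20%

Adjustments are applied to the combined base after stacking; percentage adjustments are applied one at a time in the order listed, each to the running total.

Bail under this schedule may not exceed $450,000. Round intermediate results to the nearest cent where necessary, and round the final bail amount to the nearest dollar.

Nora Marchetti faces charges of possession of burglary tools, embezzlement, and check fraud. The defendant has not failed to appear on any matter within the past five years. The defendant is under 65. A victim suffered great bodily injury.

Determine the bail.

$42,180

Base amounts from the schedule: possession of burglary tools $4,000; embezzlement $29,750; check fraud $23,000.
Stacking rule: highest base plus 20% of each additional charge. Highest is embezzlement at $29,750. Additional: $4,000 × 20% = $800; $23,000 × 20% = $4,600. Combined base = $29,750 + $5,400 = $35,150.
Victim suffered great bodily injury (+20%): $35,150 × 1.2 = $42,180.
$42,180 is within the $450,000 maximum.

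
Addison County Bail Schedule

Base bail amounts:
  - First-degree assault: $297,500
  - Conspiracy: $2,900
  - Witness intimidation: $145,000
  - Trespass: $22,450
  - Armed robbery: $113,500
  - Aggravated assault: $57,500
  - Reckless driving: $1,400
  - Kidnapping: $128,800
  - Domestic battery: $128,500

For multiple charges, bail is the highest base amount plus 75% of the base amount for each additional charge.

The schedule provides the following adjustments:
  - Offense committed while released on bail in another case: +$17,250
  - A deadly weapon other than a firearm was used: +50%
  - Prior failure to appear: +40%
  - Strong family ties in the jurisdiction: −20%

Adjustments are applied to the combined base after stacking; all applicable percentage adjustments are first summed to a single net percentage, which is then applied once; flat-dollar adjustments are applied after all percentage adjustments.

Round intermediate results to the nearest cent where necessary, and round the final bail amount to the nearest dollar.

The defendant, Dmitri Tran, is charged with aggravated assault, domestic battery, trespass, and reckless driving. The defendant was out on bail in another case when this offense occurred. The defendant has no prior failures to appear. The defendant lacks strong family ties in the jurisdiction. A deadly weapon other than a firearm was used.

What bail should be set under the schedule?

$301,519

Base amounts from the schedule: aggravated assault $57,500; domestic battery $128,500; trespass $22,450; reckless driving $1,400.
Stacking rule: highest base plus 75% of each additional charge. Highest is domestic battery at $128,500. Additional: $57,500 × 75% = $43,125; $22,450 × 75% = $16,837.50; $1,400 × 75% = $1,050. Combined base = $128,500 + $61,012.50 = $189,512.50.
A deadly weapon other than a firearm was used (+50%): $189,512.50 × 1.5 = $284,268.75.
Offense committed while released on bail in another case (+$17,250 flat): $284,268.75 + $17,250 = $301,518.75.
Rounded to the nearest dollar: $301,519.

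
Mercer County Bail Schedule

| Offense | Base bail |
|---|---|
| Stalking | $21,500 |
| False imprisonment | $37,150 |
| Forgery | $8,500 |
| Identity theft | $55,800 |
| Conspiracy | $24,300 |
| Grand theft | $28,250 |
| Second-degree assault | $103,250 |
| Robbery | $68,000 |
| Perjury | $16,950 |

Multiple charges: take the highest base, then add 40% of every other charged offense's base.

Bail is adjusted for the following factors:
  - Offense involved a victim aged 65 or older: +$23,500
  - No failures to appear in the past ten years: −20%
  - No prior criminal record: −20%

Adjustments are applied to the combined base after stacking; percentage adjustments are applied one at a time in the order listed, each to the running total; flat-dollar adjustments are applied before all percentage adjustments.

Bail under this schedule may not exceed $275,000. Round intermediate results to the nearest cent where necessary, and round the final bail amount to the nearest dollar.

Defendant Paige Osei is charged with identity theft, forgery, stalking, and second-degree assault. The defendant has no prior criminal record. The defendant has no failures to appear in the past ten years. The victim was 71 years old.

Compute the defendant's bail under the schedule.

$103,085

Base amounts from the schedule: identity theft $55,800; forgery $8,500; stalking $21,500; second-degree assault $103,250.
Stacking rule: highest base plus 40% of each additional charge. Highest is second-degree assault at $103,250. Additional: $55,800 × 40% = $22,320; $8,500 × 40% = $3,400; $21,500 × 40% = $8,600. Combined base = $103,250 + $34,320 = $137,570.
Offense involved a victim aged 65 or older (+$23,500 flat): $137,570 + $23,500 = $161,070.
No failures to appear in the past ten years (−20%): $161,070 × 0.8 = $128,856.
No prior criminal record (−20%): $128,856 × 0.8 = $103,084.80.
$103,084.80 is within the $275,000 maximum.
Rounded to the nearest dollar: $103,085.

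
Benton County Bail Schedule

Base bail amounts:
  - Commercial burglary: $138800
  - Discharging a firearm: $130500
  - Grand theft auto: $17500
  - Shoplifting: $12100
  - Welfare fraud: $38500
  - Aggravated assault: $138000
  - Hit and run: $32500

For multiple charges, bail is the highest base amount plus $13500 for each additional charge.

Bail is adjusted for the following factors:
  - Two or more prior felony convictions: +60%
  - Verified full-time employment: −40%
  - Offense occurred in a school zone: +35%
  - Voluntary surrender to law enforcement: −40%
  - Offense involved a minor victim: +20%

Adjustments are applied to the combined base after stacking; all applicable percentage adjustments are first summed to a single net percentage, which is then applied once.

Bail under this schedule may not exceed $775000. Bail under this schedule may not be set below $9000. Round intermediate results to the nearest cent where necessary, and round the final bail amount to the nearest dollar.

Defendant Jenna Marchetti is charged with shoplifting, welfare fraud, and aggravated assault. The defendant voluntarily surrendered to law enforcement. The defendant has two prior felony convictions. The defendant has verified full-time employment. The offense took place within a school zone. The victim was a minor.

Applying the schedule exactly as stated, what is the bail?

Base amounts from the schedule: shoplifting $12100; welfare fraud $38500; aggravated assault $138000.
Stacking rule: highest base plus $13500 per additional charge. Highest is aggravated assault at $138000; 2 additional charges → +$27000. Combined base = $165000.
Net percentage adjustment: +60% −40% +35% −40% +20% = +35%. $165000 × 1.35 = $222750.
$222750 is within the $775000 maximum.
$222750 is at or above the $9000 minimum.

$222750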